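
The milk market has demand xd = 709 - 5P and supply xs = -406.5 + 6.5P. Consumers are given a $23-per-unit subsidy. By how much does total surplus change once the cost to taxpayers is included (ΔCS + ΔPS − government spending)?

Net change in total surplus = -$747.5

Pre-subsidy: 709 - 5P = -406.5 + 6.5P gives P* = 97, x* = 224.
With the rebate, buyers effectively pay Pb = Ps − 23, where Ps is the price sellers receive.
Demand in terms of Ps becomes xd = 709 − 5(Ps − 23) = 824 - 5Ps. Setting this equal to supply: 824 - 5Ps = -406.5 + 6.5Ps, so Ps = 107.
Buyers pay Pb = 107 − 23 = 84; x' = -406.5 + 6.5·107 = 289.
ΔCS = ½(224 + 289)(97 − 84) = 3334.5; ΔPS = ½(224 + 289)(107 − 97) = 2565.
Government spending = 23 × 289 = 6647.
Net change = 3334.5 + 2565 − 6647 = -747.5. The loss equals the DWL triangle ½·23·65.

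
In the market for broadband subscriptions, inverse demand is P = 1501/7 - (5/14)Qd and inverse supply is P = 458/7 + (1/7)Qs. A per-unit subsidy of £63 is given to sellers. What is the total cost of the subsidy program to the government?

Government cost = £26712

Pre-subsidy: 1501/7 - (5/14)Q = 458/7 + (1/7)Q gives Q* = 298 and P* = 108.
With the subsidy, sellers receive Ps = Pb + 63 for each unit, where Pb is the price buyers pay.
On the curves, Pb = 1501/7 - (5/14)Q and Ps = 458/7 + (1/7)Q; the wedge Ps − Pb = 63 gives 458/7 + (1/7)Q − (1501/7 - (5/14)Q) = 63, so Q' = 424.
Then Pb = 1501/7 − (5/14)·424 = 63 and Ps = 458/7 + (1/7)·424 = 126.
Government outlay = subsidy × quantity = 63 × 424 = 26712.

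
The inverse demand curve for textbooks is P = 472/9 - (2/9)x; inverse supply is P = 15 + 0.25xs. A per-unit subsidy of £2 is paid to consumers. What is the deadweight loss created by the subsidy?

Pre-subsidy: 472/9 - (2/9)x = 15 + 0.25x gives x* = 1348/17 and P* = 592/17.
With the rebate, buyers effectively pay Pb = Ps − 2, where Ps is the price sellers receive.
On the curves, Pb = 472/9 - (2/9)x and Ps = 15 + 0.25x; the wedge Ps − Pb = 2 gives 15 + 0.25x − (472/9 - (2/9)x) = 2, so x' = 1420/17.
Then Pb = 472/9 − (2/9)·(1420/17) = 576/17 and Ps = 15 + 0.25·(1420/17) = 610/17.
The subsidy expands output by 1420/17 − 1348/17 = 72/17 past the efficient level; on those units the gap between marginal cost and willingness to pay runs from 0 up to 2.
DWL = ½ × 2 × 72/17 = 72/17.

Deadweight loss = 72/17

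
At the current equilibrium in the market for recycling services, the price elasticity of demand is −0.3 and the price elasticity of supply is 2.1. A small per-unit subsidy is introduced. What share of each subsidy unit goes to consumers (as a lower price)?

Consumer share = 0.875

For a small subsidy around the equilibrium, the benefit split depends on the relative slopes, which at a point are proportional to the elasticities.
Buyer share = εs/(εs + |εd|) = 2.1/(2.1 + 0.3) = 0.875; seller share = |εd|/(εs + |εd|) = 0.125.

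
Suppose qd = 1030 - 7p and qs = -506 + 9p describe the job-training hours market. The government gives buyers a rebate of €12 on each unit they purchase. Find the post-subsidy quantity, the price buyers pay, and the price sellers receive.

Pre-subsidy: 1030 - 7p = -506 + 9p gives p* = 96, q* = 358.
With the rebate, buyers effectively pay pb = ps − 12, where ps is the price sellers receive.
Demand in terms of ps becomes qd = 1030 − 7(ps − 12) = 1114 - 7ps. Setting this equal to supply: 1114 - 7ps = -506 + 9ps, so ps = 101.25.
Buyers pay pb = 101.25 − 12 = 89.25; q' = -506 + 9·101.25 = 405.25.

q' = 405.25; buyers pay €89.25; sellers receive €101.25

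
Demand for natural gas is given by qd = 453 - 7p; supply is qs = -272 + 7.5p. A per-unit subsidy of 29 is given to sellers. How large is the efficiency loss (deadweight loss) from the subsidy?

Pre-subsidy: 453 - 7p = -272 + 7.5p gives p* = 50, q* = 103.
With the subsidy, sellers receive ps = pb + 29 for each unit, where pb is the price buyers pay.
Supply in terms of pb becomes qs = -272 + 7.5(pb + 29) = -54.5 + 7.5pb. Setting this equal to demand: 453 - 7pb = -54.5 + 7.5pb, so pb = 35.
Sellers receive ps = 35 + 29 = 64; q' = 453 − 7·35 = 208.
The subsidy expands output by 208 − 103 = 105 past the efficient level; on those units the gap between marginal cost and willingness to pay runs from 0 up to 29.
DWL = ½ × 29 × 105 = 1522.5.

Deadweight loss = 1522.5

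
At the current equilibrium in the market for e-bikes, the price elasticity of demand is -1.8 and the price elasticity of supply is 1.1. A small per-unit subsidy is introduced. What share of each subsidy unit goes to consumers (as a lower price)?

For a small subsidy around the equilibrium, the benefit split depends on the relative slopes, which at a point are proportional to the elasticities.
Buyer share = εs/(εs + |εd|) = 1.1/(1.1 + 1.8) = 11/29; seller share = |εd|/(εs + |εd|) = 18/29.

Consumer share = 11/29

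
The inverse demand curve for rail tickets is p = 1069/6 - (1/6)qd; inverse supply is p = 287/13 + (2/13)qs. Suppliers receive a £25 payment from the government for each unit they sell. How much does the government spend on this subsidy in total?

Pre-subsidy: 1069/6 - (1/6)q = 287/13 + (2/13)q gives q* = 487 and p* = 97.
With the subsidy, sellers receive ps = pb + 25 for each unit, where pb is the price buyers pay.
On the curves, pb = 1069/6 - (1/6)q and ps = 287/13 + (2/13)q; the wedge ps − pb = 25 gives 287/13 + (2/13)q − (1069/6 - (1/6)q) = 25, so q' = 565.
Then pb = 1069/6 − (1/6)·565 = 84 and ps = 287/13 + (2/13)·565 = 109.
Government outlay = subsidy × quantity = 25 × 565 = 14125.

Government cost = £14125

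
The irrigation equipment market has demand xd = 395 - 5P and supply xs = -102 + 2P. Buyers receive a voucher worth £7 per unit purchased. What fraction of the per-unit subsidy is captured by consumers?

Consumer share = 2/7

Pre-subsidy: 395 - 5P = -102 + 2P gives P* = 71, x* = 40.
With the rebate, buyers effectively pay Pb = Ps − 7, where Ps is the price sellers receive.
Demand in terms of Ps becomes xd = 395 − 5(Ps − 7) = 430 - 5Ps. Setting this equal to supply: 430 - 5Ps = -102 + 2Ps, so Ps = 76.
Buyers pay Pb = 76 − 7 = 69; x' = -102 + 2·76 = 50.
Buyers' price falls by P* − Pb = 71 − 69 = 2; sellers' price rises by Ps − P* = 76 − 71 = 5.
So consumers capture 2/7 = 2/7 of each unit of subsidy.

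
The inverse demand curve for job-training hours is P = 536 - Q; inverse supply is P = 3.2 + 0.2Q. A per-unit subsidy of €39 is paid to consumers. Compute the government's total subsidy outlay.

Government cost = €18583.5

Pre-subsidy: 536 - Q = 3.2 + 0.2Q gives Q* = 444 and P* = 92.
With the rebate, buyers effectively pay Pb = Ps − 39, where Ps is the price sellers receive.
On the curves, Pb = 536 - Q and Ps = 3.2 + 0.2Q; the wedge Ps − Pb = 39 gives 3.2 + 0.2Q − (536 - Q) = 39, so Q' = 476.5.
Then Pb = 536 − 1·476.5 = 59.5 and Ps = 3.2 + 0.2·476.5 = 98.5.
Government outlay = subsidy × quantity = 39 × 476.5 = 18583.5.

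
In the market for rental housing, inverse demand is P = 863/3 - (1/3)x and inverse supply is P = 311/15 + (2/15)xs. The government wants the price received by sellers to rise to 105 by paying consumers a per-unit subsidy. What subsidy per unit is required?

At a seller price of 105, quantity supplied is -155.5 + 7.5·105 = 632.
Buyers absorb 632 only when they pay Pb = 863/3 − (1/3)·632 = 77.
s = Ps − Pb = 105 − 77 = 28.

Required subsidy s = 28 per unit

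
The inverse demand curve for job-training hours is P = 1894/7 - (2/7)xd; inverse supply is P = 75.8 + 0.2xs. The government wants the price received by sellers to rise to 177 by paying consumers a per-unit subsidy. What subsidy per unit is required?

At a seller price of 177, quantity supplied is -379 + 5·177 = 506.
Buyers absorb 506 only when they pay Pb = 1894/7 − (2/7)·506 = 126.
s = Ps − Pb = 177 − 126 = 51.

Required subsidy s = 51 per unit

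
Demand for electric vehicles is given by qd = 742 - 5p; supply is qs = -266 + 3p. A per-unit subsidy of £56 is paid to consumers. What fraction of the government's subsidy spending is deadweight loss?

Pre-subsidy: 742 - 5p = -266 + 3p gives p* = 126, q* = 112.
With the rebate, buyers effectively pay pb = ps − 56, where ps is the price sellers receive.
Demand in terms of ps becomes qd = 742 − 5(ps − 56) = 1022 - 5ps. Setting this equal to supply: 1022 - 5ps = -266 + 3ps, so ps = 161.
Buyers pay pb = 161 − 56 = 105; q' = -266 + 3·161 = 217.
ΔCS = ½(112 + 217)(126 − 105) = 3454.5; ΔPS = ½(112 + 217)(161 − 126) = 5757.5.
Government spending = 56 × 217 = 12152.
DWL = ½ × 56 × (217 − 112) = 2940; fraction = 2940 / 12152 = 15/62.

DWL / government spending = 15/62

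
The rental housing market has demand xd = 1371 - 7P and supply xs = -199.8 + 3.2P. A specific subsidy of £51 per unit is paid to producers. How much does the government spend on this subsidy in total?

Pre-subsidy: 1371 - 7P = -199.8 + 3.2P gives P* = 154, x* = 293.
With the subsidy, sellers receive Ps = Pb + 51 for each unit, where Pb is the price buyers pay.
Supply in terms of Pb becomes xs = -199.8 + 3.2(Pb + 51) = -36.6 + 3.2Pb. Setting this equal to demand: 1371 - 7Pb = -36.6 + 3.2Pb, so Pb = 138.
Sellers receive Ps = 138 + 51 = 189; x' = 1371 − 7·138 = 405.
Government outlay = subsidy × quantity = 51 × 405 = 20655.

Government cost = £20655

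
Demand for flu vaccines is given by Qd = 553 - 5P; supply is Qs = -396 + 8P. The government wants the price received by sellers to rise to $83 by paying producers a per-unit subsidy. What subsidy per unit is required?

Required subsidy s = $26 per unit

At a seller price of 83, quantity supplied is -396 + 8·83 = 268.
Buyers absorb 268 only when they pay Pb with 553 − 5·Pb = 268, i.e. Pb = 57.
s = Ps − Pb = 83 − 57 = 26.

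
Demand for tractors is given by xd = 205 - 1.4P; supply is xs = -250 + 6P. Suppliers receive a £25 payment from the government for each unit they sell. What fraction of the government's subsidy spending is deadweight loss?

DWL / government spending = 21/218

Pre-subsidy: 205 - 1.4P = -250 + 6P gives P* = 2275/37, x* = 4400/37.
With the subsidy, sellers receive Ps = Pb + 25 for each unit, where Pb is the price buyers pay.
Supply in terms of Pb becomes xs = -250 + 6(Pb + 25) = -100 + 6Pb. Setting this equal to demand: 205 - 1.4Pb = -100 + 6Pb, so Pb = 1525/37.
Sellers receive Ps = 1525/37 + 25 = 2450/37; x' = 205 − 1.4·(1525/37) = 5450/37.
ΔCS = ½(4400/37 + 5450/37)(2275/37 − 1525/37) = 3693750/1369; ΔPS = ½(4400/37 + 5450/37)(2450/37 − 2275/37) = 861875/1369.
Government spending = 25 × 5450/37 = 136250/37.
DWL = ½ × 25 × (5450/37 − 4400/37) = 13125/37; fraction = (13125/37) / (136250/37) = 21/218.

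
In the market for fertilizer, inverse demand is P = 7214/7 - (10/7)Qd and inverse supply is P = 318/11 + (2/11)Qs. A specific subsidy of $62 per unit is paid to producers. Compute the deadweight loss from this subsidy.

Deadweight loss = $1193.5

Pre-subsidy: 7214/7 - (10/7)Q = 318/11 + (2/11)Q gives Q* = 622 and P* = 142.
With the subsidy, sellers receive Ps = Pb + 62 for each unit, where Pb is the price buyers pay.
On the curves, Pb = 7214/7 - (10/7)Q and Ps = 318/11 + (2/11)Q; the wedge Ps − Pb = 62 gives 318/11 + (2/11)Q − (7214/7 - (10/7)Q) = 62, so Q' = 660.5.
Then Pb = 7214/7 − (10/7)·660.5 = 87 and Ps = 318/11 + (2/11)·660.5 = 149.
The subsidy expands output by 660.5 − 622 = 38.5 past the efficient level; on those units the gap between marginal cost and willingness to pay runs from 0 up to 62.
DWL = ½ × 62 × 38.5 = 1193.5.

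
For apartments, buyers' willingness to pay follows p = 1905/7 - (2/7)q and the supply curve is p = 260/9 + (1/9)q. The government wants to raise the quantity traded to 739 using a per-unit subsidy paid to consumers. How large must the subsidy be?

Required subsidy s = 50 per unit

At q = 739, from the demand curve buyers pay pb = 1905/7 − (2/7)·739 = 61; from the supply curve sellers need ps = 260/9 + (1/9)·739 = 111.
The subsidy must fill the gap: s = ps − pb = 111 − 61 = 50.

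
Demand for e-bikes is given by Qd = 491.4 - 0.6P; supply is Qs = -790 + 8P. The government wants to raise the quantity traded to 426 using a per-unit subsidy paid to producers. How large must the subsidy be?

At Q = 426, invert demand for the buyer price: Pb = (491.4 − 426)/0.6 = 109; invert supply for the seller price: Ps = (426 − (-790))/8 = 152.
The subsidy must fill the gap: s = Ps − Pb = 152 − 109 = 43.

Required subsidy s = 43 per unit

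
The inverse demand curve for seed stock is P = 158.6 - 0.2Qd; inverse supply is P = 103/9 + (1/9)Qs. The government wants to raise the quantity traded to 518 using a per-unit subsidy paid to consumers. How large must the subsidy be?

Required subsidy s = 14 per unit

At Q = 518, from the demand curve buyers pay Pb = 158.6 − 0.2·518 = 55; from the supply curve sellers need Ps = 103/9 + (1/9)·518 = 69.
The subsidy must fill the gap: s = Ps − Pb = 69 − 55 = 14.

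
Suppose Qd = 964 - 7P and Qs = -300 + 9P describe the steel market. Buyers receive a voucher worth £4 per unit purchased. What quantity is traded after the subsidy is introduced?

Pre-subsidy: 964 - 7P = -300 + 9P gives P* = 79, Q* = 411.
With the rebate, buyers effectively pay Pb = Ps − 4, where Ps is the price sellers receive.
Demand in terms of Ps becomes Qd = 964 − 7(Ps − 4) = 992 - 7Ps. Setting this equal to supply: 992 - 7Ps = -300 + 9Ps, so Ps = 80.75.
Buyers pay Pb = 80.75 − 4 = 76.75; Q' = -300 + 9·80.75 = 426.75.

Q' = 426.75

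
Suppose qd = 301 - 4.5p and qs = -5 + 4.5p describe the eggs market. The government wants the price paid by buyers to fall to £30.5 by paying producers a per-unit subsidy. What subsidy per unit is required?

At a buyer price of 30.5, quantity demanded is 301 − 4.5·30.5 = 163.75.
Sellers supply 163.75 only when they receive ps with -5 + 4.5·ps = 163.75, i.e. ps = 37.5.
s = ps − pb = 37.5 − 30.5 = 7.

Required subsidy s = £7 per unit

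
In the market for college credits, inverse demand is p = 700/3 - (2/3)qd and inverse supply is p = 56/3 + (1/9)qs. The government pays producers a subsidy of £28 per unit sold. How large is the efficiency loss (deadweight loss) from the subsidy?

Deadweight loss = £504

Pre-subsidy: 700/3 - (2/3)q = 56/3 + (1/9)q gives q* = 276 and p* = 148/3.
With the subsidy, sellers receive ps = pb + 28 for each unit, where pb is the price buyers pay.
On the curves, pb = 700/3 - (2/3)q and ps = 56/3 + (1/9)q; the wedge ps − pb = 28 gives 56/3 + (1/9)q − (700/3 - (2/3)q) = 28, so q' = 312.
Then pb = 700/3 − (2/3)·312 = 76/3 and ps = 56/3 + (1/9)·312 = 160/3.
The subsidy expands output by 312 − 276 = 36 past the efficient level; on those units the gap between marginal cost and willingness to pay runs from 0 up to 28.
DWL = ½ × 28 × 36 = 504.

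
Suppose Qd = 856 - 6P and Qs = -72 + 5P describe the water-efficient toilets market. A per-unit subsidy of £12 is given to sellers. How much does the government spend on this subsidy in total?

Pre-subsidy: 856 - 6P = -72 + 5P gives P* = 928/11, Q* = 3848/11.
With the subsidy, sellers receive Ps = Pb + 12 for each unit, where Pb is the price buyers pay.
Supply in terms of Pb becomes Qs = -72 + 5(Pb + 12) = -12 + 5Pb. Setting this equal to demand: 856 - 6Pb = -12 + 5Pb, so Pb = 868/11.
Sellers receive Ps = 868/11 + 12 = 1000/11; Q' = 856 − 6·(868/11) = 4208/11.
Government outlay = subsidy × quantity = 12 × 4208/11 = 50496/11.

Government cost = 50496/11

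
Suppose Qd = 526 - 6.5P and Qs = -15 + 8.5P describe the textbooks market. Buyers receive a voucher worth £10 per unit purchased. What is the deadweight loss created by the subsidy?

Deadweight loss = 1105/6

Pre-subsidy: 526 - 6.5P = -15 + 8.5P gives P* = 541/15, Q* = 8747/30.
With the rebate, buyers effectively pay Pb = Ps − 10, where Ps is the price sellers receive.
Demand in terms of Ps becomes Qd = 526 − 6.5(Ps − 10) = 591 - 6.5Ps. Setting this equal to supply: 591 - 6.5Ps = -15 + 8.5Ps, so Ps = 40.4.
Buyers pay Pb = 40.4 − 10 = 30.4; Q' = -15 + 8.5·40.4 = 328.4.
The subsidy expands output by 328.4 − 8747/30 = 221/6 past the efficient level; on those units the gap between marginal cost and willingness to pay runs from 0 up to 10.
DWL = ½ × 10 × 221/6 = 1105/6.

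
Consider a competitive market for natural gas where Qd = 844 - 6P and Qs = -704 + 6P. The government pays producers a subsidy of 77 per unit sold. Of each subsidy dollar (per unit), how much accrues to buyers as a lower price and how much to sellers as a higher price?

Pre-subsidy: 844 - 6P = -704 + 6P gives P* = 129, Q* = 70.
With the subsidy, sellers receive Ps = Pb + 77 for each unit, where Pb is the price buyers pay.
Supply in terms of Pb becomes Qs = -704 + 6(Pb + 77) = -242 + 6Pb. Setting this equal to demand: 844 - 6Pb = -242 + 6Pb, so Pb = 90.5.
Sellers receive Ps = 90.5 + 77 = 167.5; Q' = 844 − 6·90.5 = 301.
Buyers' price falls by P* − Pb = 129 − 90.5 = 38.5; sellers' price rises by Ps − P* = 167.5 − 129 = 38.5.

Buyers gain 38.5 per unit; sellers gain 38.5 per unit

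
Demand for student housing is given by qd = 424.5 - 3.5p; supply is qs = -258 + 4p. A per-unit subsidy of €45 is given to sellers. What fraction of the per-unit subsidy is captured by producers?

Producer share = 7/15

Pre-subsidy: 424.5 - 3.5p = -258 + 4p gives p* = 91, q* = 106.
With the subsidy, sellers receive ps = pb + 45 for each unit, where pb is the price buyers pay.
Supply in terms of pb becomes qs = -258 + 4(pb + 45) = -78 + 4pb. Setting this equal to demand: 424.5 - 3.5pb = -78 + 4pb, so pb = 67.
Sellers receive ps = 67 + 45 = 112; q' = 424.5 − 3.5·67 = 190.
Buyers' price falls by p* − pb = 91 − 67 = 24; sellers' price rises by ps − p* = 112 − 91 = 21.
So producers capture 21/45 = 7/15 of each unit of subsidy.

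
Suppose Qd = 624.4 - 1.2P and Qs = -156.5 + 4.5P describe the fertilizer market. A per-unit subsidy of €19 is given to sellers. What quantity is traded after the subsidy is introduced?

Q' = 478

Pre-subsidy: 624.4 - 1.2P = -156.5 + 4.5P gives P* = 137, Q* = 460.
With the subsidy, sellers receive Ps = Pb + 19 for each unit, where Pb is the price buyers pay.
Supply in terms of Pb becomes Qs = -156.5 + 4.5(Pb + 19) = -71 + 4.5Pb. Setting this equal to demand: 624.4 - 1.2Pb = -71 + 4.5Pb, so Pb = 122.
Sellers receive Ps = 122 + 19 = 141; Q' = 624.4 − 1.2·122 = 478.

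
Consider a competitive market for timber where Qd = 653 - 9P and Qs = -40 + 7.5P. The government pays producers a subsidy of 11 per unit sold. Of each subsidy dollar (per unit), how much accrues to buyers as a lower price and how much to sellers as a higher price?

Pre-subsidy: 653 - 9P = -40 + 7.5P gives P* = 42, Q* = 275.
With the subsidy, sellers receive Ps = Pb + 11 for each unit, where Pb is the price buyers pay.
Supply in terms of Pb becomes Qs = -40 + 7.5(Pb + 11) = 42.5 + 7.5Pb. Setting this equal to demand: 653 - 9Pb = 42.5 + 7.5Pb, so Pb = 37.
Sellers receive Ps = 37 + 11 = 48; Q' = 653 − 9·37 = 320.
Buyers' price falls by P* − Pb = 42 − 37 = 5; sellers' price rises by Ps − P* = 48 − 42 = 6.

Buyers gain 5 per unit; sellers gain 6 per unit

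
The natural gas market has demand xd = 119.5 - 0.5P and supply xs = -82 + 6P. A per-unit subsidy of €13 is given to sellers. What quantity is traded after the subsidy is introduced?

x' = 110

Pre-subsidy: 119.5 - 0.5P = -82 + 6P gives P* = 31, x* = 104.
With the subsidy, sellers receive Ps = Pb + 13 for each unit, where Pb is the price buyers pay.
Supply in terms of Pb becomes xs = -82 + 6(Pb + 13) = -4 + 6Pb. Setting this equal to demand: 119.5 - 0.5Pb = -4 + 6Pb, so Pb = 19.
Sellers receive Ps = 19 + 13 = 32; x' = 119.5 − 0.5·19 = 110.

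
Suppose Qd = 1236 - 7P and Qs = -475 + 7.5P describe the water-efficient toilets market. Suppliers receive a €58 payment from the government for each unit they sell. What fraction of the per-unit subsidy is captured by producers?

Producer share = 14/29

Pre-subsidy: 1236 - 7P = -475 + 7.5P gives P* = 118, Q* = 410.
With the subsidy, sellers receive Ps = Pb + 58 for each unit, where Pb is the price buyers pay.
Supply in terms of Pb becomes Qs = -475 + 7.5(Pb + 58) = -40 + 7.5Pb. Setting this equal to demand: 1236 - 7Pb = -40 + 7.5Pb, so Pb = 88.
Sellers receive Ps = 88 + 58 = 146; Q' = 1236 − 7·88 = 620.
Buyers' price falls by P* − Pb = 118 − 88 = 30; sellers' price rises by Ps − P* = 146 − 118 = 28.
So producers capture 28/58 = 14/29 of each unit of subsidy.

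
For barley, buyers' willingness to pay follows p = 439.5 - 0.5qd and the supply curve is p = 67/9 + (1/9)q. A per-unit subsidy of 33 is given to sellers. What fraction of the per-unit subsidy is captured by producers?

Pre-subsidy: 439.5 - 0.5q = 67/9 + (1/9)q gives q* = 707 and p* = 86.
With the subsidy, sellers receive ps = pb + 33 for each unit, where pb is the price buyers pay.
On the curves, pb = 439.5 - 0.5q and ps = 67/9 + (1/9)q; the wedge ps − pb = 33 gives 67/9 + (1/9)q − (439.5 - 0.5q) = 33, so q' = 761.
Then pb = 439.5 − 0.5·761 = 59 and ps = 67/9 + (1/9)·761 = 92.
Buyers' price falls by p* − pb = 86 − 59 = 27; sellers' price rises by ps − p* = 92 − 86 = 6.
So producers capture 6/33 = 2/11 of each unit of subsidy.

Producer share = 2/11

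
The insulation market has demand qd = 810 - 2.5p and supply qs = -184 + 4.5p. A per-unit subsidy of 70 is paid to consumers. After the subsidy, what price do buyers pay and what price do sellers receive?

Pre-subsidy: 810 - 2.5p = -184 + 4.5p gives p* = 142, q* = 455.
With the rebate, buyers effectively pay pb = ps − 70, where ps is the price sellers receive.
Demand in terms of ps becomes qd = 810 − 2.5(ps − 70) = 985 - 2.5ps. Setting this equal to supply: 985 - 2.5ps = -184 + 4.5ps, so ps = 167.
Buyers pay pb = 167 − 70 = 97; q' = -184 + 4.5·167 = 567.5.

Buyers pay 97; sellers receive 167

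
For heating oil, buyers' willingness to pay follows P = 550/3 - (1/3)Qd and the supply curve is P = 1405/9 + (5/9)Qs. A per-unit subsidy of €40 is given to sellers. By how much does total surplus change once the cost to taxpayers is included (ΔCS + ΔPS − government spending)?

Pre-subsidy: 550/3 - (1/3)Q = 1405/9 + (5/9)Q gives Q* = 30.625 and P* = 173.125.
With the subsidy, sellers receive Ps = Pb + 40 for each unit, where Pb is the price buyers pay.
On the curves, Pb = 550/3 - (1/3)Q and Ps = 1405/9 + (5/9)Q; the wedge Ps − Pb = 40 gives 1405/9 + (5/9)Q − (550/3 - (1/3)Q) = 40, so Q' = 75.625.
Then Pb = 550/3 − (1/3)·75.625 = 158.125 and Ps = 1405/9 + (5/9)·75.625 = 198.125.
ΔCS = ½(30.625 + 75.625)(173.125 − 158.125) = 796.875; ΔPS = ½(30.625 + 75.625)(198.125 − 173.125) = 1328.125.
Government spending = 40 × 75.625 = 3025.
Net change = 796.875 + 1328.125 − 3025 = -900. The loss equals the DWL triangle ½·40·45.

Net change in total surplus = -€900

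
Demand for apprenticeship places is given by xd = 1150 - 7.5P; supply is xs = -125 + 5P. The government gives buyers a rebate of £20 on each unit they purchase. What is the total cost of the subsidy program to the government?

Government cost = £8900

Pre-subsidy: 1150 - 7.5P = -125 + 5P gives P* = 102, x* = 385.
With the rebate, buyers effectively pay Pb = Ps − 20, where Ps is the price sellers receive.
Demand in terms of Ps becomes xd = 1150 − 7.5(Ps − 20) = 1300 - 7.5Ps. Setting this equal to supply: 1300 - 7.5Ps = -125 + 5Ps, so Ps = 114.
Buyers pay Pb = 114 − 20 = 94; x' = -125 + 5·114 = 445.
Government outlay = subsidy × quantity = 20 × 445 = 8900.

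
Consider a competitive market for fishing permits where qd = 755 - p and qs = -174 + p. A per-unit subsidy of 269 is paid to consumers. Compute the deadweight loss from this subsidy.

Deadweight loss = 18090.25

Pre-subsidy: 755 - p = -174 + p gives p* = 464.5, q* = 290.5.
With the rebate, buyers effectively pay pb = ps − 269, where ps is the price sellers receive.
Demand in terms of ps becomes qd = 755 − 1(ps − 269) = 1024 - ps. Setting this equal to supply: 1024 - ps = -174 + ps, so ps = 599.
Buyers pay pb = 599 − 269 = 330; q' = -174 + 1·599 = 425.
The subsidy expands output by 425 − 290.5 = 134.5 past the efficient level; on those units the gap between marginal cost and willingness to pay runs from 0 up to 269.
DWL = ½ × 269 × 134.5 = 18090.25.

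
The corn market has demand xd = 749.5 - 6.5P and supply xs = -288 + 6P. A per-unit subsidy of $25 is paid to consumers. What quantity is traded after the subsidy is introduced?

Pre-subsidy: 749.5 - 6.5P = -288 + 6P gives P* = 83, x* = 210.
With the rebate, buyers effectively pay Pb = Ps − 25, where Ps is the price sellers receive.
Demand in terms of Ps becomes xd = 749.5 − 6.5(Ps − 25) = 912 - 6.5Ps. Setting this equal to supply: 912 - 6.5Ps = -288 + 6Ps, so Ps = 96.
Buyers pay Pb = 96 − 25 = 71; x' = -288 + 6·96 = 288.

x' = 288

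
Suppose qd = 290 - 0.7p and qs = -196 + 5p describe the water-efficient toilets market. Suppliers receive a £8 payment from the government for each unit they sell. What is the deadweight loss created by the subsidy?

Pre-subsidy: 290 - 0.7p = -196 + 5p gives p* = 1620/19, q* = 4376/19.
With the subsidy, sellers receive ps = pb + 8 for each unit, where pb is the price buyers pay.
Supply in terms of pb becomes qs = -196 + 5(pb + 8) = -156 + 5pb. Setting this equal to demand: 290 - 0.7pb = -156 + 5pb, so pb = 4460/57.
Sellers receive ps = 4460/57 + 8 = 4916/57; q' = 290 − 0.7·(4460/57) = 13408/57.
The subsidy expands output by 13408/57 − 4376/19 = 280/57 past the efficient level; on those units the gap between marginal cost and willingness to pay runs from 0 up to 8.
DWL = ½ × 8 × 280/57 = 1120/57.

Deadweight loss = 1120/57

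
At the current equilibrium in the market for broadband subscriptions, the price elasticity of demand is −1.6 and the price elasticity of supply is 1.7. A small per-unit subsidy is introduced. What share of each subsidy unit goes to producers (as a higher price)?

For a small subsidy around the equilibrium, the benefit split depends on the relative slopes, which at a point are proportional to the elasticities.
Buyer share = εs/(εs + |εd|) = 1.7/(1.7 + 1.6) = 17/33; seller share = |εd|/(εs + |εd|) = 16/33.
So producers capture 16/33 of the subsidy.

Producer share = 16/33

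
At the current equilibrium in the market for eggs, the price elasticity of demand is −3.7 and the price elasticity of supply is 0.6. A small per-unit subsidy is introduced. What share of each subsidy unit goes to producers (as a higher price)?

Producer share = 37/43

For a small subsidy around the equilibrium, the benefit split depends on the relative slopes, which at a point are proportional to the elasticities.
Buyer share = εs/(εs + |εd|) = 0.6/(0.6 + 3.7) = 6/43; seller share = |εd|/(εs + |εd|) = 37/43.
So producers capture 37/43 of the subsidy.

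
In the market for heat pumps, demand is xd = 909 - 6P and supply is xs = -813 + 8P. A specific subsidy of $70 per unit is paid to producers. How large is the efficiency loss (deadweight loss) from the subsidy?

Pre-subsidy: 909 - 6P = -813 + 8P gives P* = 123, x* = 171.
With the subsidy, sellers receive Ps = Pb + 70 for each unit, where Pb is the price buyers pay.
Supply in terms of Pb becomes xs = -813 + 8(Pb + 70) = -253 + 8Pb. Setting this equal to demand: 909 - 6Pb = -253 + 8Pb, so Pb = 83.
Sellers receive Ps = 83 + 70 = 153; x' = 909 − 6·83 = 411.
The subsidy expands output by 411 − 171 = 240 past the efficient level; on those units the gap between marginal cost and willingness to pay runs from 0 up to 70.
DWL = ½ × 70 × 240 = 8400.

Deadweight loss = $8400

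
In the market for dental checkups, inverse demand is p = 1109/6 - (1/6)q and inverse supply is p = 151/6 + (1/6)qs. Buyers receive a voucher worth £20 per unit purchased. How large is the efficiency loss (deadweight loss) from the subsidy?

Deadweight loss = £600

Pre-subsidy: 1109/6 - (1/6)q = 151/6 + (1/6)q gives q* = 479 and p* = 105.
With the rebate, buyers effectively pay pb = ps − 20, where ps is the price sellers receive.
On the curves, pb = 1109/6 - (1/6)q and ps = 151/6 + (1/6)q; the wedge ps − pb = 20 gives 151/6 + (1/6)q − (1109/6 - (1/6)q) = 20, so q' = 539.
Then pb = 1109/6 − (1/6)·539 = 95 and ps = 151/6 + (1/6)·539 = 115.
The subsidy expands output by 539 − 479 = 60 past the efficient level; on those units the gap between marginal cost and willingness to pay runs from 0 up to 20.
DWL = ½ × 20 × 60 = 600.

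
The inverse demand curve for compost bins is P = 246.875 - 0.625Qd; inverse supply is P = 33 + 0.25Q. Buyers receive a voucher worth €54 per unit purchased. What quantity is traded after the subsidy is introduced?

Pre-subsidy: 246.875 - 0.625Q = 33 + 0.25Q gives Q* = 1711/7 and P* = 2635/28.
With the rebate, buyers effectively pay Pb = Ps − 54, where Ps is the price sellers receive.
On the curves, Pb = 246.875 - 0.625Q and Ps = 33 + 0.25Q; the wedge Ps − Pb = 54 gives 33 + 0.25Q − (246.875 - 0.625Q) = 54, so Q' = 2143/7.
Then Pb = 246.875 − 0.625·(2143/7) = 1555/28 and Ps = 33 + 0.25·(2143/7) = 3067/28.

Q' = 2143/7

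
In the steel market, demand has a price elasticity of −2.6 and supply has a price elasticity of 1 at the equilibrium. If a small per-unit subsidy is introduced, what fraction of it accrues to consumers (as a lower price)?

For a small subsidy around the equilibrium, the benefit split depends on the relative slopes, which at a point are proportional to the elasticities.
Buyer share = εs/(εs + |εd|) = 1/(1 + 2.6) = 5/18; seller share = |εd|/(εs + |εd|) = 13/18.

Consumer share = 5/18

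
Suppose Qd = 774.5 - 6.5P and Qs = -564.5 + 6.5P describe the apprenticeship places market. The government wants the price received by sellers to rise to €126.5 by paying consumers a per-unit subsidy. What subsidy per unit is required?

At a seller price of 126.5, quantity supplied is -564.5 + 6.5·126.5 = 257.75.
Buyers absorb 257.75 only when they pay Pb with 774.5 − 6.5·Pb = 257.75, i.e. Pb = 79.5.
s = Ps − Pb = 126.5 − 79.5 = 47.

Required subsidy s = €47 per unit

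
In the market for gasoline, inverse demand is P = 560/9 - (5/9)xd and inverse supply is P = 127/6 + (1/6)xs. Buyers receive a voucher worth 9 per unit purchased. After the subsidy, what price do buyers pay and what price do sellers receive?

Buyers pay 925/39; sellers receive 1276/39

Pre-subsidy: 560/9 - (5/9)x = 127/6 + (1/6)x gives x* = 739/13 and P* = 1195/39.
With the rebate, buyers effectively pay Pb = Ps − 9, where Ps is the price sellers receive.
On the curves, Pb = 560/9 - (5/9)x and Ps = 127/6 + (1/6)x; the wedge Ps − Pb = 9 gives 127/6 + (1/6)x − (560/9 - (5/9)x) = 9, so x' = 901/13.
Then Pb = 560/9 − (5/9)·(901/13) = 925/39 and Ps = 127/6 + (1/6)·(901/13) = 1276/39.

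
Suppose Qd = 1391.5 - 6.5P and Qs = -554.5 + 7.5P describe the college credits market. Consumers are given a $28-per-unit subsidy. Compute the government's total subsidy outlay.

Pre-subsidy: 1391.5 - 6.5P = -554.5 + 7.5P gives P* = 139, Q* = 488.
With the rebate, buyers effectively pay Pb = Ps − 28, where Ps is the price sellers receive.
Demand in terms of Ps becomes Qd = 1391.5 − 6.5(Ps − 28) = 1573.5 - 6.5Ps. Setting this equal to supply: 1573.5 - 6.5Ps = -554.5 + 7.5Ps, so Ps = 152.
Buyers pay Pb = 152 − 28 = 124; Q' = -554.5 + 7.5·152 = 585.5.
Government outlay = subsidy × quantity = 28 × 585.5 = 16394.

Government cost = $16394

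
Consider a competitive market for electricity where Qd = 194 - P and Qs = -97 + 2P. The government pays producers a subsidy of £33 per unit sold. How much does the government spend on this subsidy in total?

Pre-subsidy: 194 - P = -97 + 2P gives P* = 97, Q* = 97.
With the subsidy, sellers receive Ps = Pb + 33 for each unit, where Pb is the price buyers pay.
Supply in terms of Pb becomes Qs = -97 + 2(Pb + 33) = -31 + 2Pb. Setting this equal to demand: 194 - Pb = -31 + 2Pb, so Pb = 75.
Sellers receive Ps = 75 + 33 = 108; Q' = 194 − 1·75 = 119.
Government outlay = subsidy × quantity = 33 × 119 = 3927.

Government cost = £3927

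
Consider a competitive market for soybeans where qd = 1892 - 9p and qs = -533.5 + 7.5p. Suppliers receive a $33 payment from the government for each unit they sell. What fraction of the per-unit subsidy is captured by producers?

Pre-subsidy: 1892 - 9p = -533.5 + 7.5p gives p* = 147, q* = 569.
With the subsidy, sellers receive ps = pb + 33 for each unit, where pb is the price buyers pay.
Supply in terms of pb becomes qs = -533.5 + 7.5(pb + 33) = -286 + 7.5pb. Setting this equal to demand: 1892 - 9pb = -286 + 7.5pb, so pb = 132.
Sellers receive ps = 132 + 33 = 165; q' = 1892 − 9·132 = 704.
Buyers' price falls by p* − pb = 147 − 132 = 15; sellers' price rises by ps − p* = 165 − 147 = 18.
So producers capture 18/33 = 6/11 of each unit of subsidy.

Producer share = 6/11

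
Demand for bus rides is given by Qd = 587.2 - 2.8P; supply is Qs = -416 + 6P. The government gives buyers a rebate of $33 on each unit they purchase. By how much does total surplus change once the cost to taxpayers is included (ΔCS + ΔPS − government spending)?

Net change in total surplus = -$1039.5

Pre-subsidy: 587.2 - 2.8P = -416 + 6P gives P* = 114, Q* = 268.
With the rebate, buyers effectively pay Pb = Ps − 33, where Ps is the price sellers receive.
Demand in terms of Ps becomes Qd = 587.2 − 2.8(Ps − 33) = 679.6 - 2.8Ps. Setting this equal to supply: 679.6 - 2.8Ps = -416 + 6Ps, so Ps = 124.5.
Buyers pay Pb = 124.5 − 33 = 91.5; Q' = -416 + 6·124.5 = 331.
ΔCS = ½(268 + 331)(114 − 91.5) = 6738.75; ΔPS = ½(268 + 331)(124.5 − 114) = 3144.75.
Government spending = 33 × 331 = 10923.
Net change = 6738.75 + 3144.75 − 10923 = -1039.5. The loss equals the DWL triangle ½·33·63.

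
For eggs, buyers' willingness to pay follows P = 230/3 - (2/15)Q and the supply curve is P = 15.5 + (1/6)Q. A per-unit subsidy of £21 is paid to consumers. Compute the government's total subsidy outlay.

Pre-subsidy: 230/3 - (2/15)Q = 15.5 + (1/6)Q gives Q* = 1835/9 and P* = 1336/27.
With the rebate, buyers effectively pay Pb = Ps − 21, where Ps is the price sellers receive.
On the curves, Pb = 230/3 - (2/15)Q and Ps = 15.5 + (1/6)Q; the wedge Ps − Pb = 21 gives 15.5 + (1/6)Q − (230/3 - (2/15)Q) = 21, so Q' = 2465/9.
Then Pb = 230/3 − (2/15)·(2465/9) = 1084/27 and Ps = 15.5 + (1/6)·(2465/9) = 1651/27.
Government outlay = subsidy × quantity = 21 × 2465/9 = 17255/3.

Government cost = 17255/3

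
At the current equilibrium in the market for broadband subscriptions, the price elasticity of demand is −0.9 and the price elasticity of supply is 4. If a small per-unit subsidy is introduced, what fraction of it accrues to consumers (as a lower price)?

Consumer share = 40/49

For a small subsidy around the equilibrium, the benefit split depends on the relative slopes, which at a point are proportional to the elasticities.
Buyer share = εs/(εs + |εd|) = 4/(4 + 0.9) = 40/49; seller share = |εd|/(εs + |εd|) = 9/49.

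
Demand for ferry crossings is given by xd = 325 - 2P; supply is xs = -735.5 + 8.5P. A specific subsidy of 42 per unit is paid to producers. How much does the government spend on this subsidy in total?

Pre-subsidy: 325 - 2P = -735.5 + 8.5P gives P* = 101, x* = 123.
With the subsidy, sellers receive Ps = Pb + 42 for each unit, where Pb is the price buyers pay.
Supply in terms of Pb becomes xs = -735.5 + 8.5(Pb + 42) = -378.5 + 8.5Pb. Setting this equal to demand: 325 - 2Pb = -378.5 + 8.5Pb, so Pb = 67.
Sellers receive Ps = 67 + 42 = 109; x' = 325 − 2·67 = 191.
Government outlay = subsidy × quantity = 42 × 191 = 8022.

Government cost = 8022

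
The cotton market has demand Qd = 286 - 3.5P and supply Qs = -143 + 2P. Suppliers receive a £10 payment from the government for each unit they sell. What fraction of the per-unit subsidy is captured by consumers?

Pre-subsidy: 286 - 3.5P = -143 + 2P gives P* = 78, Q* = 13.
With the subsidy, sellers receive Ps = Pb + 10 for each unit, where Pb is the price buyers pay.
Supply in terms of Pb becomes Qs = -143 + 2(Pb + 10) = -123 + 2Pb. Setting this equal to demand: 286 - 3.5Pb = -123 + 2Pb, so Pb = 818/11.
Sellers receive Ps = 818/11 + 10 = 928/11; Q' = 286 − 3.5·(818/11) = 283/11.
Buyers' price falls by P* − Pb = 78 − 818/11 = 40/11; sellers' price rises by Ps − P* = 928/11 − 78 = 70/11.
So consumers capture (40/11)/10 = 4/11 of each unit of subsidy.

Consumer share = 4/11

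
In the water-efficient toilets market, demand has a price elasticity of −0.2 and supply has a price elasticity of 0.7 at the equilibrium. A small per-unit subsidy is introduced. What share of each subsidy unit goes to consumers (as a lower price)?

Consumer share = 7/9

For a small subsidy around the equilibrium, the benefit split depends on the relative slopes, which at a point are proportional to the elasticities.
Buyer share = εs/(εs + |εd|) = 0.7/(0.7 + 0.2) = 7/9; seller share = |εd|/(εs + |εd|) = 2/9.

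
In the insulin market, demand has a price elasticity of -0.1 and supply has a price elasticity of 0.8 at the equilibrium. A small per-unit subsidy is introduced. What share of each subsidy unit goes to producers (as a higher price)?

For a small subsidy around the equilibrium, the benefit split depends on the relative slopes, which at a point are proportional to the elasticities.
Buyer share = εs/(εs + |εd|) = 0.8/(0.8 + 0.1) = 8/9; seller share = |εd|/(εs + |εd|) = 1/9.
So producers capture 1/9 of the subsidy.

Producer share = 1/9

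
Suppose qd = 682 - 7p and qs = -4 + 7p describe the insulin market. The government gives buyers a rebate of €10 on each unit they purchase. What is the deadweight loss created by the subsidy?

Pre-subsidy: 682 - 7p = -4 + 7p gives p* = 49, q* = 339.
With the rebate, buyers effectively pay pb = ps − 10, where ps is the price sellers receive.
Demand in terms of ps becomes qd = 682 − 7(ps − 10) = 752 - 7ps. Setting this equal to supply: 752 - 7ps = -4 + 7ps, so ps = 54.
Buyers pay pb = 54 − 10 = 44; q' = -4 + 7·54 = 374.
The subsidy expands output by 374 − 339 = 35 past the efficient level; on those units the gap between marginal cost and willingness to pay runs from 0 up to 10.
DWL = ½ × 10 × 35 = 175.

Deadweight loss = €175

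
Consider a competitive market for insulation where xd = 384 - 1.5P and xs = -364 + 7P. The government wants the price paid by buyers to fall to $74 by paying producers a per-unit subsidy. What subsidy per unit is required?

Required subsidy s = $17 per unit

At a buyer price of 74, quantity demanded is 384 − 1.5·74 = 273.
Sellers supply 273 only when they receive Ps with -364 + 7·Ps = 273, i.e. Ps = 91.
s = Ps − Pb = 91 − 74 = 17.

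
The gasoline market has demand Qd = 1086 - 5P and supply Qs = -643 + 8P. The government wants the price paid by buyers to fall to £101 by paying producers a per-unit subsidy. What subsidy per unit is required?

Required subsidy s = £52 per unit

At a buyer price of 101, quantity demanded is 1086 − 5·101 = 581.
Sellers supply 581 only when they receive Ps with -643 + 8·Ps = 581, i.e. Ps = 153.
s = Ps − Pb = 153 − 101 = 52.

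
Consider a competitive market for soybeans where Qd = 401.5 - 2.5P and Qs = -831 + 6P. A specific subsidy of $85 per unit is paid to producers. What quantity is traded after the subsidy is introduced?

Q' = 189

Pre-subsidy: 401.5 - 2.5P = -831 + 6P gives P* = 145, Q* = 39.
With the subsidy, sellers receive Ps = Pb + 85 for each unit, where Pb is the price buyers pay.
Supply in terms of Pb becomes Qs = -831 + 6(Pb + 85) = -321 + 6Pb. Setting this equal to demand: 401.5 - 2.5Pb = -321 + 6Pb, so Pb = 85.
Sellers receive Ps = 85 + 85 = 170; Q' = 401.5 − 2.5·85 = 189.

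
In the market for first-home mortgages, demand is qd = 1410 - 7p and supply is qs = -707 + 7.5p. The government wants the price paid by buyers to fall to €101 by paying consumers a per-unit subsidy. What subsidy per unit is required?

At a buyer price of 101, quantity demanded is 1410 − 7·101 = 703.
Sellers supply 703 only when they receive ps with -707 + 7.5·ps = 703, i.e. ps = 188.
s = ps − pb = 188 − 101 = 87.

Required subsidy s = €87 per unit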